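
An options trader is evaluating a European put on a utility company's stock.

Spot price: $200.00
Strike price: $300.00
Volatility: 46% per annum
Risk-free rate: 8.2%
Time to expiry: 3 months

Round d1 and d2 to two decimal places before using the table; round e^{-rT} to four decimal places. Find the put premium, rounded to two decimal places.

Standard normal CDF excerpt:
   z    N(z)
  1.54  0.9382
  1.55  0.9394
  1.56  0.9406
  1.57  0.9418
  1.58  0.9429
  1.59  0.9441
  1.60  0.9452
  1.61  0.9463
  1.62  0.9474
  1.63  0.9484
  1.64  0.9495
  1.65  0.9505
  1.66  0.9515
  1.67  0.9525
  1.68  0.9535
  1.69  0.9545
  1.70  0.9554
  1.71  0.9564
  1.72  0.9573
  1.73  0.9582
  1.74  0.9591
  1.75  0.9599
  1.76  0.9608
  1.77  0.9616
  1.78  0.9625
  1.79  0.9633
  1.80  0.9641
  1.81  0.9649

$95.00

T = 0.25;  σ√T = 0.2300
d₁ = [ln(200/300) + (0.082 + ½·0.46²)·0.25] / (σ√T) = (-0.4055 + 0.0470) / 0.2300 = -1.5588 ≈ -1.56
d₂ = -1.5588 − 0.2300 = -1.7888 ≈ -1.79
exp(−rT) = exp(−0.082·0.25) = 0.9797
N(−d₂) = N(1.79) = 0.9633;  N(−d₁) = N(1.56) = 0.9406
P = 300·0.9797·0.9633 − 200·0.9406 = 283.1235 − 188.1200 = 95.0035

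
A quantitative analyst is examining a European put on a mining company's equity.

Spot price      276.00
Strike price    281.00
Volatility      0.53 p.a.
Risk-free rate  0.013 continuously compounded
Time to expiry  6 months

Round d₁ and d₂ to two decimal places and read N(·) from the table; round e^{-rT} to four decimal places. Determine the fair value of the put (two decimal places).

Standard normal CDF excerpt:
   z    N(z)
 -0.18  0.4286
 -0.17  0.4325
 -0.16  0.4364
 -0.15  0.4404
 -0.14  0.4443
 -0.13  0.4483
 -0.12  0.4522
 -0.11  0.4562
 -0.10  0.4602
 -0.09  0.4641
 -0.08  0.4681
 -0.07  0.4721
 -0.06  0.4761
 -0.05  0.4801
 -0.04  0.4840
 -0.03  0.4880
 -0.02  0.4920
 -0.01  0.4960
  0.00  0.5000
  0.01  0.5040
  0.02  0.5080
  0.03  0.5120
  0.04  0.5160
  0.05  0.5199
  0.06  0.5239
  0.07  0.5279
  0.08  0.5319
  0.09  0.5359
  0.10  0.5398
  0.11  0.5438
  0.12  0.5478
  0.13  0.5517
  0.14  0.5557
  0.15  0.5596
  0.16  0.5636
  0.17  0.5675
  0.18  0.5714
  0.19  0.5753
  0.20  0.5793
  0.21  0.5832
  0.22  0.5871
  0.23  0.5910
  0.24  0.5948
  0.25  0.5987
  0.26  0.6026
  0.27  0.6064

43.46

T = 0.5;  σ√T = 0.3748
d₁ = [ln(276/281) + (0.013 + ½·0.53²)·0.5] / (σ√T) = (-0.0180 + 0.0767) / 0.3748 = 0.1568 ⇒ 0.16
d₂ = 0.1568 − 0.3748 = -0.2179 ⇒ -0.22
exp(−rT) = exp(−0.013·0.5) = 0.9935
N(−d₂) = N(0.22) = 0.5871;  N(−d₁) = N(-0.16) = 0.4364
P = 281·0.9935·0.5871 − 276·0.4364 = 163.9028 − 120.4464 = 43.4564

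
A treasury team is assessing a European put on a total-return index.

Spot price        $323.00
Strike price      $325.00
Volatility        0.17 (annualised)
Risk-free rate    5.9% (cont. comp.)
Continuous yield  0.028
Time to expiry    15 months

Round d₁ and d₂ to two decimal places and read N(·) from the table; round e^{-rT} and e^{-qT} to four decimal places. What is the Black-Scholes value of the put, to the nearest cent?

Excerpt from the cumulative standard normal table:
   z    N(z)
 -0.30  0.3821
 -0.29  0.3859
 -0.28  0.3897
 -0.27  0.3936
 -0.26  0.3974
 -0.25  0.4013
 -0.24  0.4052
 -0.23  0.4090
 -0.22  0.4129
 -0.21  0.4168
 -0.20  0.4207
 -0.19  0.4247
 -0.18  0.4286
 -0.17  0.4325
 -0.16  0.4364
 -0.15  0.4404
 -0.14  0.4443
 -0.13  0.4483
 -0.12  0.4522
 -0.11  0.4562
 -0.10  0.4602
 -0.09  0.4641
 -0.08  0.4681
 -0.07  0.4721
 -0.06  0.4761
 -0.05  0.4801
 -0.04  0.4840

$18.56

σ√T = 0.17·√1.25 = 0.1901
ln(S/K) + (r − q + σ²/2)T = ln(323/325) + (0.059 − 0.028 + 0.17²/2)·1.25 = -0.0062 + 0.0568 = 0.0506
d₁ = 0.0506 / 0.1901 = 0.2664 which rounds to 0.27
d₂ = d₁ − σ√T = 0.2664 − 0.1901 = 0.0764 which rounds to 0.08
exp(−qT) = exp(−0.028·1.25) = 0.9656;  exp(−rT) = exp(−0.059·1.25) = 0.9289
N(−d₂) = N(-0.08) = 0.4681;  N(−d₁) = N(-0.27) = 0.3936
P = 325·0.9289·0.4681 − 323·0.9656·0.3936 = 141.3159 − 122.7594 = 18.5564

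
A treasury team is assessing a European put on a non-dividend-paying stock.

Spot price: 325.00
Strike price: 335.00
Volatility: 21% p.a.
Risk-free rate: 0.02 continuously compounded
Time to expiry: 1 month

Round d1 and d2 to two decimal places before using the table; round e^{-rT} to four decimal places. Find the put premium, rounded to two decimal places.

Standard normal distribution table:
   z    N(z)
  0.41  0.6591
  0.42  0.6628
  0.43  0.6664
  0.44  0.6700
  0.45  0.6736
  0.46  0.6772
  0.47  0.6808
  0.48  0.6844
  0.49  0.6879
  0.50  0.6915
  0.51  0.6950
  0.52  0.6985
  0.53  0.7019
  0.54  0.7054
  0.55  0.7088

13.51

T = 0.08333;  σ√T = 0.0606
d₁ = [ln(325/335) + (0.02 + ½·0.21²)·0.08333] / (σ√T) = (-0.0303 + 0.0035) / 0.0606 = -0.4421 ≈ -0.44
d₂ = -0.4421 − 0.0606 = -0.5027 ≈ -0.50
e^(−rT) = e^(−0.02·0.08333) = 0.9983
N(−d₂) = N(0.50) = 0.6915;  N(−d₁) = N(0.44) = 0.6700
P = 335·0.9983·0.6915 − 325·0.6700 = 231.2587 − 217.7500 = 13.5087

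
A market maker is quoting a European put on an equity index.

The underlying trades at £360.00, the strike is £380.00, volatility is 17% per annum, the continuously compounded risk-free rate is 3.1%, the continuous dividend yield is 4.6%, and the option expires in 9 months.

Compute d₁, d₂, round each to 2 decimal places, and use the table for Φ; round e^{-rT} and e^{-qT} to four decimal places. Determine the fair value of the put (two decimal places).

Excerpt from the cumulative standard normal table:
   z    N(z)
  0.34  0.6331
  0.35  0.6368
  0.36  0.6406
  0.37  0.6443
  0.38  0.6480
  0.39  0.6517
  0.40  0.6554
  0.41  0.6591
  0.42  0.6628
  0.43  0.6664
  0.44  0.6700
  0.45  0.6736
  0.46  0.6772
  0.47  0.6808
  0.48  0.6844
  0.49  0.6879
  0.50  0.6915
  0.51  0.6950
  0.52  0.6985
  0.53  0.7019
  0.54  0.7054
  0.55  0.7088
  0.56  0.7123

T = 0.75;  σ√T = 0.1472
d₁ = [ln(360/380) + (0.031 − 0.046 + ½·0.17²)·0.75] / (σ√T) = (-0.0541 − 0.0004) / 0.1472 = -0.3700 → -0.37
d₂ = -0.3700 − 0.1472 = -0.5173 → -0.52
exp(−qT) = exp(−0.046·0.75) = 0.9661;  exp(−rT) = exp(−0.031·0.75) = 0.9770
P = 380·0.9770·N(0.52) − 360·0.9661·N(0.37) = 380·0.9770·0.6985 − 360·0.9661·0.6443 = 259.3251 − 224.0850 = 35.2401

£35.24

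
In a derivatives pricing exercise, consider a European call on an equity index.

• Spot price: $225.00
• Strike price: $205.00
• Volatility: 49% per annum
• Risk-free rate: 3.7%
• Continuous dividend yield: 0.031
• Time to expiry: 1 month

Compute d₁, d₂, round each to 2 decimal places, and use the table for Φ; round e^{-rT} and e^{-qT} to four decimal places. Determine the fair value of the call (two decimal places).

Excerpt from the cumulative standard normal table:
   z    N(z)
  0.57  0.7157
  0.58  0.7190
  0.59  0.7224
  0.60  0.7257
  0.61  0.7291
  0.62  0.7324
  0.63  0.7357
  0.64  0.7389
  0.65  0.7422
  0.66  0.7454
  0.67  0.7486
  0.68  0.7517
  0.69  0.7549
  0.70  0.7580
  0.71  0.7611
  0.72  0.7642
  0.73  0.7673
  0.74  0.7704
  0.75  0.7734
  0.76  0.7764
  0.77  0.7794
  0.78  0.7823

$24.56

T = 0.08333;  σ√T = 0.1415
d₁ = [ln(225/205) + (0.037 − 0.031 + ½·0.49²)·0.08333] / (σ√T) = (0.0931 + 0.0105) / 0.1415 = 0.7324 which rounds to 0.73
d₂ = 0.7324 − 0.1415 = 0.5909 which rounds to 0.59
exp(−qT) = exp(−0.031·0.08333) = 0.9974;  exp(−rT) = exp(−0.037·0.08333) = 0.9969
N(d₁) = N(0.73) = 0.7673;  N(d₂) = N(0.59) = 0.7224
C = 225·0.9974·0.7673 − 205·0.9969·0.7224 = 172.1936 − 147.6329 = 24.5607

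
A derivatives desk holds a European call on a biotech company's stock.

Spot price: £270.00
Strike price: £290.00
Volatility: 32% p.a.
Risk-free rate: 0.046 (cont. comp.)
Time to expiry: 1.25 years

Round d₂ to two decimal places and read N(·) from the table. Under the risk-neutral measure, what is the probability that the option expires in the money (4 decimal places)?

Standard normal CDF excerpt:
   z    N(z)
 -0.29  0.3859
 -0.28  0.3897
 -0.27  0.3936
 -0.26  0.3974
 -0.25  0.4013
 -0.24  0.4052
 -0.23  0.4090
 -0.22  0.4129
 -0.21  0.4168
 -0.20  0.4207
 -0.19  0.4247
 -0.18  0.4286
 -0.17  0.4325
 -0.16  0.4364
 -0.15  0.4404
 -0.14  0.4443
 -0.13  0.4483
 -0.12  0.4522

0.4129

T = 1.25;  σ√T = 0.3578
d₁ = [ln(270/290) + (0.046 + 0.32²/2)·1.25] / 0.3578 = [-0.0715 + 0.1215] / 0.3578 = 0.1399 which rounds to 0.14
d₂ = d₁ − σ√T = 0.1399 − 0.3578 = -0.2179 which rounds to -0.22
Pr(exercise) under Q = N(d₂) = 0.4129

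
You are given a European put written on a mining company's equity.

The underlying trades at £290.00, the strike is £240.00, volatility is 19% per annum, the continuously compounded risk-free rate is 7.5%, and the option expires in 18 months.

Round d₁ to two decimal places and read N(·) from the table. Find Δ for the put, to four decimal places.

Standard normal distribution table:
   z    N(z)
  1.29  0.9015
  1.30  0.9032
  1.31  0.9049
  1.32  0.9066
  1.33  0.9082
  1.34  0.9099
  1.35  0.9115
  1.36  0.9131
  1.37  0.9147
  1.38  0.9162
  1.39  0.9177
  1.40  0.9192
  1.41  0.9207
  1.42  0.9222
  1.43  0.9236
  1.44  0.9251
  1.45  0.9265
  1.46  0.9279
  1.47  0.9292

σ√T = 0.19·√1.5 = 0.2327
d₁ = [ln(290/240) + (0.075 + 0.19²/2)·1.5] / 0.2327 = [0.1892 + 0.1396] / 0.2327 = 1.4130 ⇒ 1.41
N(d₁) = N(1.41) = 0.9207
Δ_put = N(d₁) − 1 = 0.9207 − 1 = -0.0793

-0.0793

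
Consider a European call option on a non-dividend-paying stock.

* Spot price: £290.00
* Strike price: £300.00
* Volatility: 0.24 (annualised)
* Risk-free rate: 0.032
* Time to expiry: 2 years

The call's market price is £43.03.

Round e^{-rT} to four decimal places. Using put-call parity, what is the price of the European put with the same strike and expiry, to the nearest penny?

exp(−rT) = exp(−0.032·2) = 0.9380
Put-call parity: C − P = S − K·e^(−rT) = 290 − 300·0.9380 = 290 − 281.4000 = 8.6000
P = C − (C − P) = 43.03 − (8.6000) = 34.4300

£34.43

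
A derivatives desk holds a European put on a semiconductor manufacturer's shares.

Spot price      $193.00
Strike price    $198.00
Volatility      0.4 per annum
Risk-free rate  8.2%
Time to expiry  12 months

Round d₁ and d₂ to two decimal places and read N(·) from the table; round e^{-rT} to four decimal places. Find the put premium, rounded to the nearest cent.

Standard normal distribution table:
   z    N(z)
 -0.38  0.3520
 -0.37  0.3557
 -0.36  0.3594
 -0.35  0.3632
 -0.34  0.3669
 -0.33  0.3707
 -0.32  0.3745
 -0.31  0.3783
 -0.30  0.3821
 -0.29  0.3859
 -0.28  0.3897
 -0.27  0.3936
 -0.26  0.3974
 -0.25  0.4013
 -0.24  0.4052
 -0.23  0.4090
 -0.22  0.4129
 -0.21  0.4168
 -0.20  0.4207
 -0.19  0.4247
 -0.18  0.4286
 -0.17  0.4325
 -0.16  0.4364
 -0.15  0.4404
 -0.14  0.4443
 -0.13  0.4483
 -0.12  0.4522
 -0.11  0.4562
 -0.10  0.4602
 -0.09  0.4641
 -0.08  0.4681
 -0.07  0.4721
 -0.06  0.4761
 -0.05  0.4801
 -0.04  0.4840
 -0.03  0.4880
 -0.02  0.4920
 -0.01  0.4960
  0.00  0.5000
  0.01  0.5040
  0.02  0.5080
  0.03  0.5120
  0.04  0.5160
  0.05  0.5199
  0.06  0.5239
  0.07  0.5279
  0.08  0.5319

$24.76

T = 1;  σ√T = 0.4000
d₁ = [ln(193/198) + (0.082 + ½·0.4²)·1] / (σ√T) = (-0.0256 + 0.1620) / 0.4000 = 0.3411 ≈ 0.34
d₂ = 0.3411 − 0.4000 = -0.0589 ≈ -0.06
exp(−rT) = exp(−0.082·1) = 0.9213
N(−d₂) = N(0.06) = 0.5239;  N(−d₁) = N(-0.34) = 0.3669
P = 198·0.9213·0.5239 − 193·0.3669 = 95.5685 − 70.8117 = 24.7568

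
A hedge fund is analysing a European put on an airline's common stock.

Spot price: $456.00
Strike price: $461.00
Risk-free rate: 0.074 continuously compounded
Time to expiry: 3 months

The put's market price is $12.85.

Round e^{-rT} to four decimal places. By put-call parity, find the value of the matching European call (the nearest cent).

exp(−rT) = exp(−0.074·0.25) = 0.9817
Put-call parity: C − P = S − K·e^(−rT) = 456 − 461·0.9817 = 456 − 452.5637 = 3.4363
C = P + (C − P) = 12.85 + (3.4363) = 16.2863

$16.29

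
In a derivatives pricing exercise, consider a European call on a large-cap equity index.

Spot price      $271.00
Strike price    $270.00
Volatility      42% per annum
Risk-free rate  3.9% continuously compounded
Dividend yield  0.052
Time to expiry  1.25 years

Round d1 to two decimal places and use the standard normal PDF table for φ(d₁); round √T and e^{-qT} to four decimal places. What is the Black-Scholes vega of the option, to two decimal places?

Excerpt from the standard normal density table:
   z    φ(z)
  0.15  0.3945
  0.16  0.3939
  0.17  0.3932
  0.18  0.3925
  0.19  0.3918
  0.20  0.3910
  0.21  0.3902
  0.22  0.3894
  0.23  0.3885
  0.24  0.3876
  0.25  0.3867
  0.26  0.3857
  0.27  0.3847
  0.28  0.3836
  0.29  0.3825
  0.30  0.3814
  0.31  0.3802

σ√T = 0.42·√1.25 = 0.4696
ln(S/K) + (r − q + σ²/2)T = ln(271/270) + (0.039 − 0.052 + 0.42²/2)·1.25 = 0.0037 + 0.0940 = 0.0977
d₁ = 0.0977 / 0.4696 = 0.2081 → 0.21
√T = √1.25 = 1.1180
φ(d₁) = φ(0.21) = 0.3902
exp(−qT) = exp(−0.052·1.25) = 0.9371
vega = S·exp(−qT)·φ(d₁)·√T = 271·0.9371·0.3902·1.1180 = 110.7859

110.79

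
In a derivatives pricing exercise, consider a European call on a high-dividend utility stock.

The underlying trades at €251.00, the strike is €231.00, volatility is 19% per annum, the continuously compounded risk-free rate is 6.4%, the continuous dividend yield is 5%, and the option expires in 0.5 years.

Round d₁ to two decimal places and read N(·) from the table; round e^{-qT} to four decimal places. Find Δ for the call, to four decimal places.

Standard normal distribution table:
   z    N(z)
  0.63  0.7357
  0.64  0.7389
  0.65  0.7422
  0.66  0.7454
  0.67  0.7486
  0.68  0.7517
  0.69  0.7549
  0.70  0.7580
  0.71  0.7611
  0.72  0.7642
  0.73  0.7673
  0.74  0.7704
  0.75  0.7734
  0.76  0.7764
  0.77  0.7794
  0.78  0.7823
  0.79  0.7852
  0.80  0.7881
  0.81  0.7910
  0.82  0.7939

0.7514

σ√T = 0.19·√0.5 = 0.1344
ln(S/K) + (r − q + σ²/2)T = ln(251/231) + (0.064 − 0.05 + 0.19²/2)·0.5 = 0.0830 + 0.0160 = 0.0991
d₁ = 0.0991 / 0.1344 = 0.7373 → 0.74
N(d₁) = N(0.74) = 0.7704
Δ_call = exp(−qT)·N(d₁) = 0.9753·0.7704 = 0.7514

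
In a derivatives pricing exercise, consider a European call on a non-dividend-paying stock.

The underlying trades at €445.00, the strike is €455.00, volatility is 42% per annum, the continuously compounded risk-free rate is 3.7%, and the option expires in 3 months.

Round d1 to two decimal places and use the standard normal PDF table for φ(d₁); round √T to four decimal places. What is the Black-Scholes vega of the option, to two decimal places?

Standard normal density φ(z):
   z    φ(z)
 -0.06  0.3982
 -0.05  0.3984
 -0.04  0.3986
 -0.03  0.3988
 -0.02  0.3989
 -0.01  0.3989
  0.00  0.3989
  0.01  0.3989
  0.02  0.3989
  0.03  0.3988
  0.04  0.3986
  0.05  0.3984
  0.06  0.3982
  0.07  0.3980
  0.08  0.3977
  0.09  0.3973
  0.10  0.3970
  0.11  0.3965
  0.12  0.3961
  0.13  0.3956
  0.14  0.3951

88.69

σ√T = 0.42·√0.25 = 0.2100
ln(S/K) + (r + σ²/2)T = ln(445/455) + (0.037 + 0.42²/2)·0.25 = -0.0222 + 0.0313 = 0.0091
d₁ = 0.0091 / 0.2100 = 0.0432 which rounds to 0.04
√T = √0.25 = 0.5000
φ(d₁) = φ(0.04) = 0.3986
vega = S·φ(d₁)·√T = 445·0.3986·0.5000 = 88.6885
(Vega is the same for a European call and put with the same parameters.)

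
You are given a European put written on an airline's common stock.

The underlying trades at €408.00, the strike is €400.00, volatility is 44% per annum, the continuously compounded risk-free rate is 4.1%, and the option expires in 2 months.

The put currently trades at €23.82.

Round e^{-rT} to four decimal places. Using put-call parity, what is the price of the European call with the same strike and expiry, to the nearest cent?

e^(−rT) = e^(−0.041·0.1667) = 0.9932
Put-call parity: C − P = S − K·e^(−rT) = 408 − 400·0.9932 = 408 − 397.2800 = 10.7200
C = P + (C − P) = 23.82 + (10.7200) = 34.5400

€34.54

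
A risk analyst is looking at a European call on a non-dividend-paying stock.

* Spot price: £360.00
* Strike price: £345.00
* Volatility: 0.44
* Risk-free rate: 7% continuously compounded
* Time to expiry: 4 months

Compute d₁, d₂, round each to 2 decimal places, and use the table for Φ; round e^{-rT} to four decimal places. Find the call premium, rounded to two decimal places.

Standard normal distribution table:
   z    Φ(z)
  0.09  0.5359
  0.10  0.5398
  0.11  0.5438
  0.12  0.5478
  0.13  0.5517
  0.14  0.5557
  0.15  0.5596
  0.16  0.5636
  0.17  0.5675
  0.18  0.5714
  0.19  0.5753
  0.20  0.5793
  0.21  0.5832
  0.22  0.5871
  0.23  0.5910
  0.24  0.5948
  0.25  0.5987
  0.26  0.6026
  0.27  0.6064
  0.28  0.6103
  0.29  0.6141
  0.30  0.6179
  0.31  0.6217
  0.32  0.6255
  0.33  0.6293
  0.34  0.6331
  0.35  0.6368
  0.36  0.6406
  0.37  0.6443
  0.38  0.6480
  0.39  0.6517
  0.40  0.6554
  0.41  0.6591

σ√T = 0.44·√0.3333 = 0.2540
d₁ = [ln(360/345) + (0.07 + ½·0.44²)·0.3333] / (σ√T) = (0.0426 + 0.0556) / 0.2540 = 0.3864 ⇒ 0.39
d₂ = 0.3864 − 0.2540 = 0.1324 ⇒ 0.13
exp(−rT) = exp(−0.07·0.3333) = 0.9769
N(d₁) = N(0.39) = 0.6517;  N(d₂) = N(0.13) = 0.5517
C = 360·0.6517 − 345·0.9769·0.5517 = 234.6120 − 185.9397 = 48.6723

£48.67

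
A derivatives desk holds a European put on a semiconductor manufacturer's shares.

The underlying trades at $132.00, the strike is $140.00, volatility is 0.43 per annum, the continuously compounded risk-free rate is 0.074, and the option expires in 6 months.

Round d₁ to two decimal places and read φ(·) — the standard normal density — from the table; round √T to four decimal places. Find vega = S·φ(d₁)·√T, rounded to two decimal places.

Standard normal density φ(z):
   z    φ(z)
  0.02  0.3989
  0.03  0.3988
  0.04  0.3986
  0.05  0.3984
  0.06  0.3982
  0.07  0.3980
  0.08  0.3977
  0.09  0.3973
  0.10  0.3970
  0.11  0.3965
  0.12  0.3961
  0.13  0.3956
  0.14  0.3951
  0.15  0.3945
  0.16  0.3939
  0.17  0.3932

T = 0.5;  σ√T = 0.3041
ln(S/K) + (r + σ²/2)T = ln(132/140) + (0.074 + 0.43²/2)·0.5 = -0.0588 + 0.0832 = 0.0244
d₁ = 0.0244 / 0.3041 = 0.0802 ≈ 0.08
√T = √0.5 = 0.7071
φ(d₁) = φ(0.08) = 0.3977
vega = S·φ(d₁)·√T = 132·0.3977·0.7071 = 37.1202
(Vega is the same for a European call and put with the same parameters.)

37.12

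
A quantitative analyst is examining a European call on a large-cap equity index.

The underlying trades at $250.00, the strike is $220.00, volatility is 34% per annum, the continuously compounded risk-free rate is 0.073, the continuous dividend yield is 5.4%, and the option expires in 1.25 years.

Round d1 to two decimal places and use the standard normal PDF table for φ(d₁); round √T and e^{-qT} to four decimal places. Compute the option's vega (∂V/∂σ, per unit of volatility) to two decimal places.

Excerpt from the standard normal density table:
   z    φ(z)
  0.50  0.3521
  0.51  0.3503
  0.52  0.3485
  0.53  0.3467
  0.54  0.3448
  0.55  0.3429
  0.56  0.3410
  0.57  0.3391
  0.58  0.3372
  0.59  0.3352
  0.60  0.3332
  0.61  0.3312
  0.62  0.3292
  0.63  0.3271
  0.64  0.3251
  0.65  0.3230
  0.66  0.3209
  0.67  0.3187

87.57

σ√T = 0.34·√1.25 = 0.3801
d₁ = [ln(250/220) + (0.073 − 0.054 + ½·0.34²)·1.25] / (σ√T) = (0.1278 + 0.0960) / 0.3801 = 0.5888 → 0.59
√T = √1.25 = 1.1180
φ(d₁) = φ(0.59) = 0.3352
exp(−qT) = exp(−0.054·1.25) = 0.9347
vega = S·exp(−qT)·φ(d₁)·√T = 250·0.9347·0.3352·1.1180 = 87.5705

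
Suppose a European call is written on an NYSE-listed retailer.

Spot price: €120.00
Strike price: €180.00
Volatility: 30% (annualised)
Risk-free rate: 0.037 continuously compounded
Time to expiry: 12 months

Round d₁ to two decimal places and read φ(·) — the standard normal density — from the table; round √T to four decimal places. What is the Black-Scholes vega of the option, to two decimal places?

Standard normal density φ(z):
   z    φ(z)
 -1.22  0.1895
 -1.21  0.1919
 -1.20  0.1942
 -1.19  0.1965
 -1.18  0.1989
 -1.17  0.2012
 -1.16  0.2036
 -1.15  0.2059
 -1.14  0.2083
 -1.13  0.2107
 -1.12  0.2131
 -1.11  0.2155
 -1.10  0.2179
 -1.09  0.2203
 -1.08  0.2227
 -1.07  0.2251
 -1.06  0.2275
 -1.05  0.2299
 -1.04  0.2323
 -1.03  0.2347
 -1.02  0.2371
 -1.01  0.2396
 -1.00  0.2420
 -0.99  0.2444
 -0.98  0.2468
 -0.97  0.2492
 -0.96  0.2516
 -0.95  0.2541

26.72

T = 1;  σ√T = 0.3000
d₁ = [ln(120/180) + (0.037 + 0.3²/2)·1] / 0.3000 = [-0.4055 + 0.0820] / 0.3000 = -1.0782 which rounds to -1.08
√T = √1 = 1.0000
φ(d₁) = φ(-1.08) = 0.2227
vega = S·φ(d₁)·√T = 120·0.2227·1.0000 = 26.7240
(The put has the same vega.)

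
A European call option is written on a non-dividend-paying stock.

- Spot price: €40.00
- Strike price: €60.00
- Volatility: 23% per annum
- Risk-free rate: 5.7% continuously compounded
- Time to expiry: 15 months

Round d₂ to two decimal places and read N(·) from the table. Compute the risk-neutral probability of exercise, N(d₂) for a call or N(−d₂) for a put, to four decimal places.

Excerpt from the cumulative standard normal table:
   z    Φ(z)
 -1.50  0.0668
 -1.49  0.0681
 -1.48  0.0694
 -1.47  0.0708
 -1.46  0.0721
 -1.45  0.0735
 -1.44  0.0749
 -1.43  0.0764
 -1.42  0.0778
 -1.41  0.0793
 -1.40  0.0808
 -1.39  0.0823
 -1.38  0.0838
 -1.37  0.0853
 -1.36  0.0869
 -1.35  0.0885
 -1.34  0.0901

0.0764

T = 1.25;  σ√T = 0.2571
d₁ = [ln(40/60) + (0.057 + 0.23²/2)·1.25] / 0.2571 = [-0.4055 + 0.1043] / 0.2571 = -1.1711 → -1.17
d₂ = d₁ − σ√T = -1.1711 − 0.2571 = -1.4283 → -1.43
Risk-neutral Pr[S_T > K] = N(d₂) = N(-1.43) = 0.0764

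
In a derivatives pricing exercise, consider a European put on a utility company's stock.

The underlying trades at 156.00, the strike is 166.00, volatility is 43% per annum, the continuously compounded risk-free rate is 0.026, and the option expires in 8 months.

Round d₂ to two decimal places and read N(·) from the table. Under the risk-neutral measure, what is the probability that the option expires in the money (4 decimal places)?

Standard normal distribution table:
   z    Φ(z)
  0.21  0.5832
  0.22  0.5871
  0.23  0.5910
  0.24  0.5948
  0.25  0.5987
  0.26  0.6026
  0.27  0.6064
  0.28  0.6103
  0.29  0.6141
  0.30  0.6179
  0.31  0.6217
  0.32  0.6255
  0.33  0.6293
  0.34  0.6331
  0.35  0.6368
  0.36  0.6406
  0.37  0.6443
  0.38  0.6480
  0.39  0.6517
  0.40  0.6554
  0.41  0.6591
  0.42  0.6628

0.6179

σ√T = 0.43 × 0.8165 = 0.3511
d₁ = [ln(156/166) + (0.026 + ½·0.43²)·0.6667] / (σ√T) = (-0.0621 + 0.0790) / 0.3511 = 0.0479 → 0.05
d₂ = 0.0479 − 0.3511 = -0.3031 → -0.30
Pr(exercise) under Q = N(−d₂) = N(0.30) = 0.6179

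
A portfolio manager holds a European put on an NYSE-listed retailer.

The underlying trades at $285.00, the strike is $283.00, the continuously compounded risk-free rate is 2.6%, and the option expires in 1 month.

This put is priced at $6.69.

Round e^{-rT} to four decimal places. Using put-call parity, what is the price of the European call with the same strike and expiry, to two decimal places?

$9.31

exp(−rT) = exp(−0.026·0.08333) = 0.9978
Put-call parity: C − P = S − K·e^(−rT) = 285 − 283·0.9978 = 285 − 282.3774 = 2.6226
C = P + (C − P) = 6.69 + (2.6226) = 9.3126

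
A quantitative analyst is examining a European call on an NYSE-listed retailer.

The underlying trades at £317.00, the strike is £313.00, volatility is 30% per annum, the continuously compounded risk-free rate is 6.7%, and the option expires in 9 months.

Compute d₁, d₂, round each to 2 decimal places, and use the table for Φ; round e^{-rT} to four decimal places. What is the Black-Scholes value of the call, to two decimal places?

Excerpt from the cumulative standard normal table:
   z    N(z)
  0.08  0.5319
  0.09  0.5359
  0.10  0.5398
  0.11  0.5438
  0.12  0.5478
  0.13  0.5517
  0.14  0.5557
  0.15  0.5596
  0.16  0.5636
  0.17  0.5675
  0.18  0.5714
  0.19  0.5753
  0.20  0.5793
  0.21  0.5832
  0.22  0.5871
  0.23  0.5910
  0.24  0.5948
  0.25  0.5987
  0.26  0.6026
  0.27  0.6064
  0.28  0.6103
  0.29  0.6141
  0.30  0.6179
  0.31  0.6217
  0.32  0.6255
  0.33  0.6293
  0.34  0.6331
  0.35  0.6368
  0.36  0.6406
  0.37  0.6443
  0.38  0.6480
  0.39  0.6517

T = 0.75;  σ√T = 0.2598
d₁ = [ln(317/313) + (0.067 + 0.3²/2)·0.75] / 0.2598 = [0.0127 + 0.0840] / 0.2598 = 0.3722 which rounds to 0.37
d₂ = d₁ − σ√T = 0.3722 − 0.2598 = 0.1124 which rounds to 0.11
exp(−rT) = exp(−0.067·0.75) = 0.9510
N(d₁) = N(0.37) = 0.6443;  N(d₂) = N(0.11) = 0.5438
C = 317·0.6443 − 313·0.9510·0.5438 = 204.2431 − 161.8691 = 42.3740

£42.37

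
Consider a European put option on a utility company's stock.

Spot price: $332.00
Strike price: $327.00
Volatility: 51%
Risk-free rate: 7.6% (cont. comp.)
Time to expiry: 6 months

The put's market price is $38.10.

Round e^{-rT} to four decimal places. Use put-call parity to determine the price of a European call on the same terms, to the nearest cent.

exp(−rT) = exp(−0.076·0.5) = 0.9627
Put-call parity: C − P = S − K·e^(−rT) = 332 − 327·0.9627 = 332 − 314.8029 = 17.1971
C = P + (C − P) = 38.10 + (17.1971) = 55.2971

$55.30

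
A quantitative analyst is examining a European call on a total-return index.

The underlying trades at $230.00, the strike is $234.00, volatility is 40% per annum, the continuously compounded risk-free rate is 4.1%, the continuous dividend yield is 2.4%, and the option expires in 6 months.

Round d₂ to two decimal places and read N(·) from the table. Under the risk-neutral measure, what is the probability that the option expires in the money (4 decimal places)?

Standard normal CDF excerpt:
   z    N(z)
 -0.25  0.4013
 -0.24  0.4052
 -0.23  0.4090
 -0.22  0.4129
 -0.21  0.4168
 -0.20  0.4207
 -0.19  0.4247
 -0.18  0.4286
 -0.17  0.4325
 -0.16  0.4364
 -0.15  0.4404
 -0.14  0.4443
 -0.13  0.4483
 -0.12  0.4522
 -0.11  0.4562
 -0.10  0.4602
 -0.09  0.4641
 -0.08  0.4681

0.4325

σ√T = 0.4 × 0.7071 = 0.2828
d₁ = [ln(230/234) + (0.041 − 0.024 + 0.4²/2)·0.5] / 0.2828 = [-0.0172 + 0.0485] / 0.2828 = 0.1105 ≈ 0.11
d₂ = d₁ − σ√T = 0.1105 − 0.2828 = -0.1723 ≈ -0.17
Pr(exercise) under Q = N(d₂) = 0.4325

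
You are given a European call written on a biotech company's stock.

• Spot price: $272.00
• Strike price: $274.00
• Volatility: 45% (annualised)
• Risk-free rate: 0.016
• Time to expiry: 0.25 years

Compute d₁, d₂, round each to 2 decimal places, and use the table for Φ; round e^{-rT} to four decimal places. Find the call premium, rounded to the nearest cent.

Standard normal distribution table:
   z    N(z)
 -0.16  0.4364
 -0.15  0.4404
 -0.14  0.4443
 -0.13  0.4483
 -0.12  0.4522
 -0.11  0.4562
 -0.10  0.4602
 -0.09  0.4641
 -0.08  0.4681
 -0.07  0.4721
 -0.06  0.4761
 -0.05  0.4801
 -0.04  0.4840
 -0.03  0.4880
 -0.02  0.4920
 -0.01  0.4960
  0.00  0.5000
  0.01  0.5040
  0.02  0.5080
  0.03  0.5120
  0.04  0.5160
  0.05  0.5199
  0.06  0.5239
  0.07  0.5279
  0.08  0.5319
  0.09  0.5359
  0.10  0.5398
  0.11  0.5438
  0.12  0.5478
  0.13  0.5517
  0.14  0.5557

$24.48

T = 0.25;  σ√T = 0.2250
d₁ = [ln(272/274) + (0.016 + 0.45²/2)·0.25] / 0.2250 = [-0.0073 + 0.0293] / 0.2250 = 0.0977 ⇒ 0.10
d₂ = d₁ − σ√T = 0.0977 − 0.2250 = -0.1273 ⇒ -0.13
exp(−rT) = exp(−0.016·0.25) = 0.9960
C = 272·N(0.10) − 274·0.9960·N(-0.13) = 272·0.5398 − 274·0.9960·0.4483 = 146.8256 − 122.3429 = 24.4827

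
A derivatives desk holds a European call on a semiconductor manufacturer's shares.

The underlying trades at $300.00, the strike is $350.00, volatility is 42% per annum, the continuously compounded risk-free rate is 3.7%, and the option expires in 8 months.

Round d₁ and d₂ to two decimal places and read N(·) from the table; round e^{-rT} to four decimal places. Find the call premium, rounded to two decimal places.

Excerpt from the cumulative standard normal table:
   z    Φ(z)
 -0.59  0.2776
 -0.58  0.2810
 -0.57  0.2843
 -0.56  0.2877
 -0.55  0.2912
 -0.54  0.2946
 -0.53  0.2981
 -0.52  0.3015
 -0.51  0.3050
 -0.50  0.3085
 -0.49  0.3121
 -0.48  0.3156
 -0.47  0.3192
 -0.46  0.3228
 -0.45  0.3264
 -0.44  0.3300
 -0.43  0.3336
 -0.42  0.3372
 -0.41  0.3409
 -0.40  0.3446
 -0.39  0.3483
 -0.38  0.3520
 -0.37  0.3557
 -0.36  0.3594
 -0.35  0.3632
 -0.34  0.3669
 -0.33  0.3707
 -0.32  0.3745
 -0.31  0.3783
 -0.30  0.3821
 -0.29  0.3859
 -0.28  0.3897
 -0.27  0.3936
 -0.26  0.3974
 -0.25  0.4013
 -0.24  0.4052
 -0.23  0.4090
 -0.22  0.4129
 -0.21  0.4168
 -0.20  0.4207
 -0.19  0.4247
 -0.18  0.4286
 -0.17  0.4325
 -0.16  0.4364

$25.61

T = 0.6667;  σ√T = 0.3429
d₁ = [ln(300/350) + (0.037 + 0.42²/2)·0.6667] / 0.3429 = [-0.1542 + 0.0835] / 0.3429 = -0.2061 which rounds to -0.21
d₂ = d₁ − σ√T = -0.2061 − 0.3429 = -0.5490 which rounds to -0.55
exp(−rT) = exp(−0.037·0.6667) = 0.9756
N(d₁) = N(-0.21) = 0.4168;  N(d₂) = N(-0.55) = 0.2912
C = 300·0.4168 − 350·0.9756·0.2912 = 125.0400 − 99.4332 = 25.6068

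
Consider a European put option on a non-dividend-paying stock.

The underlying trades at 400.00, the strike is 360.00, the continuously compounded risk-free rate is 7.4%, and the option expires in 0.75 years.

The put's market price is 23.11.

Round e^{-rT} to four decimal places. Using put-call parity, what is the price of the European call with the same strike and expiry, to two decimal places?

exp(−rT) = exp(−0.074·0.75) = 0.9460
Put-call parity: C − P = S − K·e^(−rT) = 400 − 360·0.9460 = 400 − 340.5600 = 59.4400
C = P + (C − P) = 23.11 + (59.4400) = 82.5500

82.55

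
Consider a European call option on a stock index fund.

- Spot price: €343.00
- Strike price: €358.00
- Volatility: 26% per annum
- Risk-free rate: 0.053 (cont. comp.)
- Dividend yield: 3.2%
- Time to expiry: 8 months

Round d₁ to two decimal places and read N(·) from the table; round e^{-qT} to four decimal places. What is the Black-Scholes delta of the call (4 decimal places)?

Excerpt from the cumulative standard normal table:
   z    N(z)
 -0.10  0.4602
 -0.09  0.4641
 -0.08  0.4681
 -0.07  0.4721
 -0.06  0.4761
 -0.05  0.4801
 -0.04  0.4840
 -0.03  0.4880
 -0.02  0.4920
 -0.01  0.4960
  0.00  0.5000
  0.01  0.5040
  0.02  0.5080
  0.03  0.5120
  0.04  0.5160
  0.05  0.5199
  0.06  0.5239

0.4777

σ√T = 0.26 × 0.8165 = 0.2123
d₁ = [ln(343/358) + (0.053 − 0.032 + ½·0.26²)·0.6667] / (σ√T) = (-0.0428 + 0.0365) / 0.2123 = -0.0295 ≈ -0.03
N(d₁) = N(-0.03) = 0.4880
Δ_call = e^(−qT)·N(d₁) = 0.9789·0.4880 = 0.4777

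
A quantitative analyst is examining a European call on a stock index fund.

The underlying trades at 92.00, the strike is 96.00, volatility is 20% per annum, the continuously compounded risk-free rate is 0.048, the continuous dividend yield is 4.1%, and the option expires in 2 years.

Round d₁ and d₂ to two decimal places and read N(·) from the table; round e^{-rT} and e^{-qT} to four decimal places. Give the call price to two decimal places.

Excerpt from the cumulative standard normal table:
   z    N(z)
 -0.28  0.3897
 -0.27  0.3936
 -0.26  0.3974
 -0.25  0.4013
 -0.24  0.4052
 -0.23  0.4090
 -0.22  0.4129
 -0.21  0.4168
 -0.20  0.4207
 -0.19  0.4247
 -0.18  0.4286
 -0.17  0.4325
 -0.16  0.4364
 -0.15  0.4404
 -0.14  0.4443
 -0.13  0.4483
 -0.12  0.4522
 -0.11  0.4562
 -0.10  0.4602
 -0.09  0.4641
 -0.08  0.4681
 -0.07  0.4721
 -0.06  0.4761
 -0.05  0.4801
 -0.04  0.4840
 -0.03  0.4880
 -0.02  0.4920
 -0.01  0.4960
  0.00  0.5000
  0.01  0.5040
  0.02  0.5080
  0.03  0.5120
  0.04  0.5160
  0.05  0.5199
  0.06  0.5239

8.40

T = 2;  σ√T = 0.2828
d₁ = [ln(92/96) + (0.048 − 0.041 + 0.2²/2)·2] / 0.2828 = [-0.0426 + 0.0540] / 0.2828 = 0.0404 which rounds to 0.04
d₂ = d₁ − σ√T = 0.0404 − 0.2828 = -0.2424 which rounds to -0.24
exp(−qT) = exp(−0.041·2) = 0.9213;  exp(−rT) = exp(−0.048·2) = 0.9085
C = 92·0.9213·N(0.04) − 96·0.9085·N(-0.24) = 92·0.9213·0.5160 − 96·0.9085·0.4052 = 43.7360 − 35.3399 = 8.3960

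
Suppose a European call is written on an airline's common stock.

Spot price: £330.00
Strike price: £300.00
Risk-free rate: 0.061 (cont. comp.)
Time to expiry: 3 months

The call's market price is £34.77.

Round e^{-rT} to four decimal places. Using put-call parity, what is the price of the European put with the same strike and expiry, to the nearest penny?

£0.24

e^(−rT) = e^(−0.061·0.25) = 0.9849
Put-call parity: C − P = S − K·e^(−rT) = 330 − 300·0.9849 = 330 − 295.4700 = 34.5300
P = C − (C − P) = 34.77 − (34.5300) = 0.2400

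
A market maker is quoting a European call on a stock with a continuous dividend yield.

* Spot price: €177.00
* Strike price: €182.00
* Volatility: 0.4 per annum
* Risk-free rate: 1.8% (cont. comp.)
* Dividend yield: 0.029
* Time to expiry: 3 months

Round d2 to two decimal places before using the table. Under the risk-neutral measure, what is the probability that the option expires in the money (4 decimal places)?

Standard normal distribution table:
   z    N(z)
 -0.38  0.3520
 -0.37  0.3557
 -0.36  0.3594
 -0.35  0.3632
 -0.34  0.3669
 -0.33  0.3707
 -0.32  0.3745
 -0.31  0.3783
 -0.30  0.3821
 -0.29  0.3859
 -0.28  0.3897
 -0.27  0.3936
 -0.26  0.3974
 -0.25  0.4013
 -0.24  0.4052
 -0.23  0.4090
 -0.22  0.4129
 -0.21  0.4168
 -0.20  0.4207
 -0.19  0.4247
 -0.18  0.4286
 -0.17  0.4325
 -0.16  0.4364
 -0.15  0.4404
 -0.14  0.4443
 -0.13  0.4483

0.4013

T = 0.25;  σ√T = 0.2000
d₁ = [ln(177/182) + (0.018 − 0.029 + ½·0.4²)·0.25] / (σ√T) = (-0.0279 + 0.0173) / 0.2000 = -0.0530 ⇒ -0.05
d₂ = -0.0530 − 0.2000 = -0.2530 ⇒ -0.25
Risk-neutral Pr[S_T > K] = N(d₂) = N(-0.25) = 0.4013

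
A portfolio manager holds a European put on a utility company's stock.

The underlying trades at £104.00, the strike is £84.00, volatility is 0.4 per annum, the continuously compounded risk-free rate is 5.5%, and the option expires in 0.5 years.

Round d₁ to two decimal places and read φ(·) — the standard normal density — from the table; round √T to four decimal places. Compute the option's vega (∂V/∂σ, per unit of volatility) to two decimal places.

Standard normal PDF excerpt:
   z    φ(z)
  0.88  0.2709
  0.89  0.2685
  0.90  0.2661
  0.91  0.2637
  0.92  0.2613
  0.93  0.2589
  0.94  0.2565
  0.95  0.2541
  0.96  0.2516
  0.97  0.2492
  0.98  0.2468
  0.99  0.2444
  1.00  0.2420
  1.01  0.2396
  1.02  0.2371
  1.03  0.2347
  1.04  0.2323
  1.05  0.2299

17.97

σ√T = 0.4·√0.5 = 0.2828
d₁ = [ln(104/84) + (0.055 + 0.4²/2)·0.5] / 0.2828 = [0.2136 + 0.0675] / 0.2828 = 0.9937 ⇒ 0.99
√T = √0.5 = 0.7071
φ(d₁) = φ(0.99) = 0.2444
vega = S·φ(d₁)·√T = 104·0.2444·0.7071 = 17.9728
(Vega is the same for a European call and put with the same parameters.)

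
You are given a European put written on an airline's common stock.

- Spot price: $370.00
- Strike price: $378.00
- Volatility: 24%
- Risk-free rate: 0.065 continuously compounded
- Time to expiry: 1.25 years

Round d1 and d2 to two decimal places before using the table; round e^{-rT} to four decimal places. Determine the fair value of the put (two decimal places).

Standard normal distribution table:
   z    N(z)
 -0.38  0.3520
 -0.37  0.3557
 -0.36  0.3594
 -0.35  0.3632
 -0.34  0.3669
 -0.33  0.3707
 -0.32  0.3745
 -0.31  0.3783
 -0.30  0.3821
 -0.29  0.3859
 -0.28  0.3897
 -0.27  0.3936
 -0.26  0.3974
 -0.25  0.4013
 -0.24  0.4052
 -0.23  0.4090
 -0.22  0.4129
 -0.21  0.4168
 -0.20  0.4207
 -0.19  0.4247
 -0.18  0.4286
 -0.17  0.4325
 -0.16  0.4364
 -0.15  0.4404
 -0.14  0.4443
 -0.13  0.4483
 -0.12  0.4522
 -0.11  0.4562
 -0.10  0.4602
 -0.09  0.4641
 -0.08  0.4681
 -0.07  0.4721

$28.77

T = 1.25;  σ√T = 0.2683
d₁ = [ln(370/378) + (0.065 + 0.24²/2)·1.25] / 0.2683 = [-0.0214 + 0.1172] / 0.2683 = 0.3572 ≈ 0.36
d₂ = d₁ − σ√T = 0.3572 − 0.2683 = 0.0889 ≈ 0.09
exp(−rT) = exp(−0.065·1.25) = 0.9220
N(−d₂) = N(-0.09) = 0.4641;  N(−d₁) = N(-0.36) = 0.3594
P = 378·0.9220·0.4641 − 370·0.3594 = 161.7463 − 132.9780 = 28.7683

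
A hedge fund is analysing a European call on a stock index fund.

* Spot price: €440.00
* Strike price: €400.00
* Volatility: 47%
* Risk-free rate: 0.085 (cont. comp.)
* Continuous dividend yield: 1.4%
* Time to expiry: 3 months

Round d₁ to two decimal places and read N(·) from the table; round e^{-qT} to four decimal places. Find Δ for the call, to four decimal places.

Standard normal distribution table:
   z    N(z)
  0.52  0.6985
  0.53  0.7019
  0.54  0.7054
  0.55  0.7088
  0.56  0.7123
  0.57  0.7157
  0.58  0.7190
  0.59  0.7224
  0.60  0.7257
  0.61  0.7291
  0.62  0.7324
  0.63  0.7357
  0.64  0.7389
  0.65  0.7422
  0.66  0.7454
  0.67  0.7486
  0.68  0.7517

0.7232

T = 0.25;  σ√T = 0.2350
d₁ = [ln(440/400) + (0.085 − 0.014 + 0.47²/2)·0.25] / 0.2350 = [0.0953 + 0.0454] / 0.2350 = 0.5986 → 0.60
N(d₁) = N(0.60) = 0.7257
Δ_call = e^(−qT)·N(d₁) = 0.9965·0.7257 = 0.7232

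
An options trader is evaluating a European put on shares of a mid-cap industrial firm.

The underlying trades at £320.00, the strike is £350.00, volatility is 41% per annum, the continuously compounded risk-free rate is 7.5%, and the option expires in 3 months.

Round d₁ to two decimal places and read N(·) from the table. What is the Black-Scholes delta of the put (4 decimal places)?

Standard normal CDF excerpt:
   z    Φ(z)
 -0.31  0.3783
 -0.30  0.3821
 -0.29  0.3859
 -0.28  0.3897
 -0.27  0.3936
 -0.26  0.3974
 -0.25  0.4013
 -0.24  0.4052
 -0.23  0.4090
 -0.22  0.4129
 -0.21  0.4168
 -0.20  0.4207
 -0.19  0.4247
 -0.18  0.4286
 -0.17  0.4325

-0.5948

σ√T = 0.41·√0.25 = 0.2050
ln(S/K) + (r + σ²/2)T = ln(320/350) + (0.075 + 0.41²/2)·0.25 = -0.0896 + 0.0398 = -0.0498
d₁ = -0.0498 / 0.2050 = -0.2432 → -0.24
N(d₁) = N(-0.24) = 0.4052
Δ_put = N(d₁) − 1 = 0.4052 − 1 = -0.5948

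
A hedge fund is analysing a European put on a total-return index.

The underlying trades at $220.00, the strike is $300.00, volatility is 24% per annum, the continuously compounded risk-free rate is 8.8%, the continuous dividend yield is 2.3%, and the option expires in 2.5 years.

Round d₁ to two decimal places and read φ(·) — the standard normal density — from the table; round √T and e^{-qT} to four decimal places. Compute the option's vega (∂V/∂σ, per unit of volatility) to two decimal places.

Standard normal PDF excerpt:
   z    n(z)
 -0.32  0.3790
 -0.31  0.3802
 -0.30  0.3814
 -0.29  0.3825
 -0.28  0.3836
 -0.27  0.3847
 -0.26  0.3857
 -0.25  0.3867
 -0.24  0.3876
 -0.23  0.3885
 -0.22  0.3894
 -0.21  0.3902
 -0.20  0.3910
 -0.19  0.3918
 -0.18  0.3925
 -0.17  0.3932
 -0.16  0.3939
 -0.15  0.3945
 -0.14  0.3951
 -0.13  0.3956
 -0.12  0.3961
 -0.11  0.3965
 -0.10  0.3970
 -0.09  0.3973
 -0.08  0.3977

128.40

T = 2.5;  σ√T = 0.3795
d₁ = [ln(220/300) + (0.088 − 0.023 + 0.24²/2)·2.5] / 0.3795 = [-0.3102 + 0.2345] / 0.3795 = -0.1994 which rounds to -0.20
√T = √2.5 = 1.5811
φ(d₁) = φ(-0.20) = 0.3910
e^(−qT) = e^(−0.023·2.5) = 0.9441
vega = S·e^(−qT)·φ(d₁)·√T = 220·0.9441·0.3910·1.5811 = 128.4035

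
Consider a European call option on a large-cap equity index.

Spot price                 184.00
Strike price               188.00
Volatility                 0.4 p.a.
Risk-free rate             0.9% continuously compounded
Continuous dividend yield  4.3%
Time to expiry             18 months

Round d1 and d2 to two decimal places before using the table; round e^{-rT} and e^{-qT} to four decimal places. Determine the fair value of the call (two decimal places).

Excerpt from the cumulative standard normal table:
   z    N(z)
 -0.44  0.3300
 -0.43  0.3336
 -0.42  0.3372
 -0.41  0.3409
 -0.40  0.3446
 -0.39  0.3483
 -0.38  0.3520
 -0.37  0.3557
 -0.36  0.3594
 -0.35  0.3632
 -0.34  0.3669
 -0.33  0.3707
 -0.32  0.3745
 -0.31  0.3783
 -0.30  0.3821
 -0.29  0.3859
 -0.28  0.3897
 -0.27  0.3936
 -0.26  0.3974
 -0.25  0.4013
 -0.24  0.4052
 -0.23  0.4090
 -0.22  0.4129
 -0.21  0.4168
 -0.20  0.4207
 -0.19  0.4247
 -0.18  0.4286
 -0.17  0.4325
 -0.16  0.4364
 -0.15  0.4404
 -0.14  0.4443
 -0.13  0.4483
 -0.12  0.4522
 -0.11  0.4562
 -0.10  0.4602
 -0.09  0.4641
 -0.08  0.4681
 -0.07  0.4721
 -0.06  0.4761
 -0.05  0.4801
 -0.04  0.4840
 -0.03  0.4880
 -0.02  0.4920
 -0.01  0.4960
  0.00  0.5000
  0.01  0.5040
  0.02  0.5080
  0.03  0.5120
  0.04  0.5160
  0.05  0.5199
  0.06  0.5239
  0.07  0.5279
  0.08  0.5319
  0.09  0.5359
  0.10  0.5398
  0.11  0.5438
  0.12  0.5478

28.51

σ√T = 0.4 × 1.2247 = 0.4899
d₁ = [ln(184/188) + (0.009 − 0.043 + 0.4²/2)·1.5] / 0.4899 = [-0.0215 + 0.0690] / 0.4899 = 0.0969 ≈ 0.10
d₂ = d₁ − σ√T = 0.0969 − 0.4899 = -0.3930 ≈ -0.39
exp(−qT) = exp(−0.043·1.5) = 0.9375;  exp(−rT) = exp(−0.009·1.5) = 0.9866
N(d₁) = N(0.10) = 0.5398;  N(d₂) = N(-0.39) = 0.3483
C = 184·0.9375·0.5398 − 188·0.9866·0.3483 = 93.1155 − 64.6030 = 28.5125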